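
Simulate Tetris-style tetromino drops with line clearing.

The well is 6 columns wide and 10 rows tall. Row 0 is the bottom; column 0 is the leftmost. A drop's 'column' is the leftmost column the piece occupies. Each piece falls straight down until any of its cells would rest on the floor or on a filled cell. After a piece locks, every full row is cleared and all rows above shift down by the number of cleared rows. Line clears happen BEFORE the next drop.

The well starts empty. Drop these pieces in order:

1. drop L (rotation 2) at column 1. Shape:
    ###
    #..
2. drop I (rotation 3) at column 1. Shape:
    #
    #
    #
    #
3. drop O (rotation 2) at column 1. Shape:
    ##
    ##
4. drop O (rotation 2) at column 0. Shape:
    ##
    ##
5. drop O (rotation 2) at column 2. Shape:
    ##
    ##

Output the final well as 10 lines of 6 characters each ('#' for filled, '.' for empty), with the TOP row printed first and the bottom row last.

Answer: ####..
####..
.##...
.##...
.#....
.#....
.#....
.#....
.###..
.#....

Derivation:
Drop 1: L rot2 at col 1 lands with bottom-row=0; cleared 0 line(s) (total 0); column heights now [0 2 2 2 0 0], max=2
Drop 2: I rot3 at col 1 lands with bottom-row=2; cleared 0 line(s) (total 0); column heights now [0 6 2 2 0 0], max=6
Drop 3: O rot2 at col 1 lands with bottom-row=6; cleared 0 line(s) (total 0); column heights now [0 8 8 2 0 0], max=8
Drop 4: O rot2 at col 0 lands with bottom-row=8; cleared 0 line(s) (total 0); column heights now [10 10 8 2 0 0], max=10
Drop 5: O rot2 at col 2 lands with bottom-row=8; cleared 0 line(s) (total 0); column heights now [10 10 10 10 0 0], max=10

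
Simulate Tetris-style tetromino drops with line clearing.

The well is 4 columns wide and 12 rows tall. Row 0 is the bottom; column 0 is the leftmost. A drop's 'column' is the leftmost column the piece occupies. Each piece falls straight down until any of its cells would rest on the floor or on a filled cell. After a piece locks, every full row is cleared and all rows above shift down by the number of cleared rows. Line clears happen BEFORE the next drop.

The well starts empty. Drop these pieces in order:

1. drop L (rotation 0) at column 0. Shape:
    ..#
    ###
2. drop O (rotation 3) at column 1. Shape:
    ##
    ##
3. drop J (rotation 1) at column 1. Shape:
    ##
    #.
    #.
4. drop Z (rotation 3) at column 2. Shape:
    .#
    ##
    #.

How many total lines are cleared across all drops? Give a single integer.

Drop 1: L rot0 at col 0 lands with bottom-row=0; cleared 0 line(s) (total 0); column heights now [1 1 2 0], max=2
Drop 2: O rot3 at col 1 lands with bottom-row=2; cleared 0 line(s) (total 0); column heights now [1 4 4 0], max=4
Drop 3: J rot1 at col 1 lands with bottom-row=4; cleared 0 line(s) (total 0); column heights now [1 7 7 0], max=7
Drop 4: Z rot3 at col 2 lands with bottom-row=7; cleared 0 line(s) (total 0); column heights now [1 7 9 10], max=10

Answer: 0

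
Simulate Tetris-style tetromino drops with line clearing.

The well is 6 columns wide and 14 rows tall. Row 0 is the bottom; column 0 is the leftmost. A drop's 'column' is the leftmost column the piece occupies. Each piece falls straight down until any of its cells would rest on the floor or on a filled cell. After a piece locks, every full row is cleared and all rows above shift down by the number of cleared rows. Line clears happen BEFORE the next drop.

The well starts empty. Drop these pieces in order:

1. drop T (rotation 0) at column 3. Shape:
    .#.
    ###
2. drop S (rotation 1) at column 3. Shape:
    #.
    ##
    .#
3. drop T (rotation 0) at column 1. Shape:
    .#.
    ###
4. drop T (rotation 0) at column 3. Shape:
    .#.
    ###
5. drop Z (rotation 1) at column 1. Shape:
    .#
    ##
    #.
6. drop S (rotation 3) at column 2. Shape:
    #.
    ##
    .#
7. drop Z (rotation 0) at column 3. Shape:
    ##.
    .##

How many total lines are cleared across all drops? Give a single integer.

Answer: 0

Derivation:
Drop 1: T rot0 at col 3 lands with bottom-row=0; cleared 0 line(s) (total 0); column heights now [0 0 0 1 2 1], max=2
Drop 2: S rot1 at col 3 lands with bottom-row=2; cleared 0 line(s) (total 0); column heights now [0 0 0 5 4 1], max=5
Drop 3: T rot0 at col 1 lands with bottom-row=5; cleared 0 line(s) (total 0); column heights now [0 6 7 6 4 1], max=7
Drop 4: T rot0 at col 3 lands with bottom-row=6; cleared 0 line(s) (total 0); column heights now [0 6 7 7 8 7], max=8
Drop 5: Z rot1 at col 1 lands with bottom-row=6; cleared 0 line(s) (total 0); column heights now [0 8 9 7 8 7], max=9
Drop 6: S rot3 at col 2 lands with bottom-row=8; cleared 0 line(s) (total 0); column heights now [0 8 11 10 8 7], max=11
Drop 7: Z rot0 at col 3 lands with bottom-row=9; cleared 0 line(s) (total 0); column heights now [0 8 11 11 11 10], max=11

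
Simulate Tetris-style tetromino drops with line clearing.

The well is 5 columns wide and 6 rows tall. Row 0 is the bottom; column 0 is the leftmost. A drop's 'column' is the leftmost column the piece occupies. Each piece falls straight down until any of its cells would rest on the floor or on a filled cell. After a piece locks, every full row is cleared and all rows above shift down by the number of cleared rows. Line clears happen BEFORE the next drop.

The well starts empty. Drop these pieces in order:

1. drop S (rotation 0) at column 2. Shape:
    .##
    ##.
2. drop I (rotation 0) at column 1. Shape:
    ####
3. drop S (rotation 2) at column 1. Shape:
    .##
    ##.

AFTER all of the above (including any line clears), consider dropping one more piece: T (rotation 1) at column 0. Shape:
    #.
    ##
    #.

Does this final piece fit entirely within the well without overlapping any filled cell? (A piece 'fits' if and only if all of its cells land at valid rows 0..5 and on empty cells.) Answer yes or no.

Answer: yes

Derivation:
Drop 1: S rot0 at col 2 lands with bottom-row=0; cleared 0 line(s) (total 0); column heights now [0 0 1 2 2], max=2
Drop 2: I rot0 at col 1 lands with bottom-row=2; cleared 0 line(s) (total 0); column heights now [0 3 3 3 3], max=3
Drop 3: S rot2 at col 1 lands with bottom-row=3; cleared 0 line(s) (total 0); column heights now [0 4 5 5 3], max=5
Test piece T rot1 at col 0 (width 2): heights before test = [0 4 5 5 3]; fits = True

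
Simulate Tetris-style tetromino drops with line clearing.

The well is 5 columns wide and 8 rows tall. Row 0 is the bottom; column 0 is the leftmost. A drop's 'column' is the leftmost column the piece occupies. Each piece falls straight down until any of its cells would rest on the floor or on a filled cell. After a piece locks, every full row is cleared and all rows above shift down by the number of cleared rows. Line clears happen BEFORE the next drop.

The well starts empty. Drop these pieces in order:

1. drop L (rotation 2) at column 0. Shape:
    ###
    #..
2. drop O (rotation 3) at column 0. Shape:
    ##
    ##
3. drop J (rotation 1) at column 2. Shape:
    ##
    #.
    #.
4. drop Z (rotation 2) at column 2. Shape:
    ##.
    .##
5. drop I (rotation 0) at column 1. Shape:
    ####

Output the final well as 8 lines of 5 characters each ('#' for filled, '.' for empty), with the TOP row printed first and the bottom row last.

Drop 1: L rot2 at col 0 lands with bottom-row=0; cleared 0 line(s) (total 0); column heights now [2 2 2 0 0], max=2
Drop 2: O rot3 at col 0 lands with bottom-row=2; cleared 0 line(s) (total 0); column heights now [4 4 2 0 0], max=4
Drop 3: J rot1 at col 2 lands with bottom-row=2; cleared 0 line(s) (total 0); column heights now [4 4 5 5 0], max=5
Drop 4: Z rot2 at col 2 lands with bottom-row=5; cleared 0 line(s) (total 0); column heights now [4 4 7 7 6], max=7
Drop 5: I rot0 at col 1 lands with bottom-row=7; cleared 0 line(s) (total 0); column heights now [4 8 8 8 8], max=8

Answer: .####
..##.
...##
..##.
###..
###..
###..
#....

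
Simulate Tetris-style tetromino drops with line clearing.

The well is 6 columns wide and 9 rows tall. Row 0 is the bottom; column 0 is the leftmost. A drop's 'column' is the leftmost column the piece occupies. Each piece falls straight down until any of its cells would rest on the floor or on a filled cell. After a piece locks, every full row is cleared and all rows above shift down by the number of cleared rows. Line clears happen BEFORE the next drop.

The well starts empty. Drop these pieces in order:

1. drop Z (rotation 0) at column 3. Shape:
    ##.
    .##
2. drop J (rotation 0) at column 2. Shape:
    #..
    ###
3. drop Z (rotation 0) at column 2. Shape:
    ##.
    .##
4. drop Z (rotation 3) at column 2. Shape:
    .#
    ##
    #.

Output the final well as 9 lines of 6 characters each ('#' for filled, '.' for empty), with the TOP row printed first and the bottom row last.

Drop 1: Z rot0 at col 3 lands with bottom-row=0; cleared 0 line(s) (total 0); column heights now [0 0 0 2 2 1], max=2
Drop 2: J rot0 at col 2 lands with bottom-row=2; cleared 0 line(s) (total 0); column heights now [0 0 4 3 3 1], max=4
Drop 3: Z rot0 at col 2 lands with bottom-row=3; cleared 0 line(s) (total 0); column heights now [0 0 5 5 4 1], max=5
Drop 4: Z rot3 at col 2 lands with bottom-row=5; cleared 0 line(s) (total 0); column heights now [0 0 7 8 4 1], max=8

Answer: ......
...#..
..##..
..#...
..##..
..###.
..###.
...##.
....##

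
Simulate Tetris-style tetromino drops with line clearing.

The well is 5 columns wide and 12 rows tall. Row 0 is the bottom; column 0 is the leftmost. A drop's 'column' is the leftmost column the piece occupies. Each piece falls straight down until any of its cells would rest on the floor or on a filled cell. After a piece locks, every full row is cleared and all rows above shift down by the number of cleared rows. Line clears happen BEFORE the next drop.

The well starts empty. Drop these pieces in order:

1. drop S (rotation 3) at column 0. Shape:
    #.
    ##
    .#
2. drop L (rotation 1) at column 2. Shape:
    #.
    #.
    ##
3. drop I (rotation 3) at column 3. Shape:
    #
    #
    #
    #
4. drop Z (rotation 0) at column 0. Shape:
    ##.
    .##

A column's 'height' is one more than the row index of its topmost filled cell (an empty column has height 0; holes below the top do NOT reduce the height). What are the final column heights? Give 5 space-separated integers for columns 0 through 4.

Drop 1: S rot3 at col 0 lands with bottom-row=0; cleared 0 line(s) (total 0); column heights now [3 2 0 0 0], max=3
Drop 2: L rot1 at col 2 lands with bottom-row=0; cleared 0 line(s) (total 0); column heights now [3 2 3 1 0], max=3
Drop 3: I rot3 at col 3 lands with bottom-row=1; cleared 0 line(s) (total 0); column heights now [3 2 3 5 0], max=5
Drop 4: Z rot0 at col 0 lands with bottom-row=3; cleared 0 line(s) (total 0); column heights now [5 5 4 5 0], max=5

Answer: 5 5 4 5 0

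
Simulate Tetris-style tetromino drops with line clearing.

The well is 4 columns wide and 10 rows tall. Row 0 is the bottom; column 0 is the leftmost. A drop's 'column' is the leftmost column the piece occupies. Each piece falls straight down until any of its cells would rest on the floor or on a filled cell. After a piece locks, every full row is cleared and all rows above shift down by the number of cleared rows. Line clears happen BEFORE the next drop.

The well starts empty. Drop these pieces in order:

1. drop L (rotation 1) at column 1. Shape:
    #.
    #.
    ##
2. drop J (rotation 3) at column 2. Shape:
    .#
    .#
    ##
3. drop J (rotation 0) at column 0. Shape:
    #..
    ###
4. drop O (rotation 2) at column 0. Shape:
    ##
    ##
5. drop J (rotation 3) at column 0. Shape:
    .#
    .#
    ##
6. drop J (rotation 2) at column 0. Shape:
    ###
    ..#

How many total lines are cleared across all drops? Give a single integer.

Answer: 1

Derivation:
Drop 1: L rot1 at col 1 lands with bottom-row=0; cleared 0 line(s) (total 0); column heights now [0 3 1 0], max=3
Drop 2: J rot3 at col 2 lands with bottom-row=1; cleared 0 line(s) (total 0); column heights now [0 3 2 4], max=4
Drop 3: J rot0 at col 0 lands with bottom-row=3; cleared 1 line(s) (total 1); column heights now [4 3 2 3], max=4
Drop 4: O rot2 at col 0 lands with bottom-row=4; cleared 0 line(s) (total 1); column heights now [6 6 2 3], max=6
Drop 5: J rot3 at col 0 lands with bottom-row=6; cleared 0 line(s) (total 1); column heights now [7 9 2 3], max=9
Drop 6: J rot2 at col 0 lands with bottom-row=8; cleared 0 line(s) (total 1); column heights now [10 10 10 3], max=10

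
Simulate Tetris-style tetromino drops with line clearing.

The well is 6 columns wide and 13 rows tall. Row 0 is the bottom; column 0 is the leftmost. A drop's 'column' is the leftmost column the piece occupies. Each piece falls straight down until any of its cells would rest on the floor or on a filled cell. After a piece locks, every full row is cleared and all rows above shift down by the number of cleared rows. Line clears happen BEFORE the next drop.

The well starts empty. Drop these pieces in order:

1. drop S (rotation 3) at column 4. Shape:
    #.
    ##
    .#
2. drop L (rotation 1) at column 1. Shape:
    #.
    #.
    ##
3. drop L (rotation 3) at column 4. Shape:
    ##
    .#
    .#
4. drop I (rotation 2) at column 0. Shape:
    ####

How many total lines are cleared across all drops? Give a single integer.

Answer: 0

Derivation:
Drop 1: S rot3 at col 4 lands with bottom-row=0; cleared 0 line(s) (total 0); column heights now [0 0 0 0 3 2], max=3
Drop 2: L rot1 at col 1 lands with bottom-row=0; cleared 0 line(s) (total 0); column heights now [0 3 1 0 3 2], max=3
Drop 3: L rot3 at col 4 lands with bottom-row=2; cleared 0 line(s) (total 0); column heights now [0 3 1 0 5 5], max=5
Drop 4: I rot2 at col 0 lands with bottom-row=3; cleared 0 line(s) (total 0); column heights now [4 4 4 4 5 5], max=5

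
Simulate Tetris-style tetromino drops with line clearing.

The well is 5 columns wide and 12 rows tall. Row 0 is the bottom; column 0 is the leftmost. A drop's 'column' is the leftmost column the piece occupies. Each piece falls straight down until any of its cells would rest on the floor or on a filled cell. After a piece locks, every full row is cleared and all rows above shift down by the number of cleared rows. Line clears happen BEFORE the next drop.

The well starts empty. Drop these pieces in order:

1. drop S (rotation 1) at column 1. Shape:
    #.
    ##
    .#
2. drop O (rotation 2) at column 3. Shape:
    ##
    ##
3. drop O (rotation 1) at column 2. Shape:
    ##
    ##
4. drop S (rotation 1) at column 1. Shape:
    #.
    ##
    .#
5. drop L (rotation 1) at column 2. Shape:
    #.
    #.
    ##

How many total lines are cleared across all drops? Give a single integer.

Answer: 0

Derivation:
Drop 1: S rot1 at col 1 lands with bottom-row=0; cleared 0 line(s) (total 0); column heights now [0 3 2 0 0], max=3
Drop 2: O rot2 at col 3 lands with bottom-row=0; cleared 0 line(s) (total 0); column heights now [0 3 2 2 2], max=3
Drop 3: O rot1 at col 2 lands with bottom-row=2; cleared 0 line(s) (total 0); column heights now [0 3 4 4 2], max=4
Drop 4: S rot1 at col 1 lands with bottom-row=4; cleared 0 line(s) (total 0); column heights now [0 7 6 4 2], max=7
Drop 5: L rot1 at col 2 lands with bottom-row=6; cleared 0 line(s) (total 0); column heights now [0 7 9 7 2], max=9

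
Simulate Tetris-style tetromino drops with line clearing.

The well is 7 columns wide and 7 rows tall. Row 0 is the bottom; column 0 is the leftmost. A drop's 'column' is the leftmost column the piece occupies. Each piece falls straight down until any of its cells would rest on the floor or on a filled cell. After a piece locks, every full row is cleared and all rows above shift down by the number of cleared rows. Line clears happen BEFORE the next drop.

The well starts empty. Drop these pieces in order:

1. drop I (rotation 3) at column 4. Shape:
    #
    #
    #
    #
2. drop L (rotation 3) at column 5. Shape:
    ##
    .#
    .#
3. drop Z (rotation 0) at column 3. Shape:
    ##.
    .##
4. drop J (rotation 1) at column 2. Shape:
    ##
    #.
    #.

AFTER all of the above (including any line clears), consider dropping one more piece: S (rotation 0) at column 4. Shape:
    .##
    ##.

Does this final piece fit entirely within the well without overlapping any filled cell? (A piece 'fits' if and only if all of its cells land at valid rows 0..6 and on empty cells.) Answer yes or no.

Answer: no

Derivation:
Drop 1: I rot3 at col 4 lands with bottom-row=0; cleared 0 line(s) (total 0); column heights now [0 0 0 0 4 0 0], max=4
Drop 2: L rot3 at col 5 lands with bottom-row=0; cleared 0 line(s) (total 0); column heights now [0 0 0 0 4 3 3], max=4
Drop 3: Z rot0 at col 3 lands with bottom-row=4; cleared 0 line(s) (total 0); column heights now [0 0 0 6 6 5 3], max=6
Drop 4: J rot1 at col 2 lands with bottom-row=4; cleared 0 line(s) (total 0); column heights now [0 0 7 7 6 5 3], max=7
Test piece S rot0 at col 4 (width 3): heights before test = [0 0 7 7 6 5 3]; fits = False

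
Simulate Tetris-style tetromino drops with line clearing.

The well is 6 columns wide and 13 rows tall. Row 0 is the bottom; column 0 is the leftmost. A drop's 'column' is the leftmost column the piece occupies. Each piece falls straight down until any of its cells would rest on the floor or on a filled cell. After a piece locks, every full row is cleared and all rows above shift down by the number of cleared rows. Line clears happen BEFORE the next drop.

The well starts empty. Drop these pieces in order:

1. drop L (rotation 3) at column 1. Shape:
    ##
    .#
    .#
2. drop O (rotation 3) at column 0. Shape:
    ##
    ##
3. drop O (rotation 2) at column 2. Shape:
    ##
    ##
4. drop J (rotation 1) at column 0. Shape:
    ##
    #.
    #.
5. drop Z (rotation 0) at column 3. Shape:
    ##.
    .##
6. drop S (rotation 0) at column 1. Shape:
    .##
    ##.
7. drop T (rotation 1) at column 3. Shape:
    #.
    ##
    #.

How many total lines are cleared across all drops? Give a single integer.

Answer: 1

Derivation:
Drop 1: L rot3 at col 1 lands with bottom-row=0; cleared 0 line(s) (total 0); column heights now [0 3 3 0 0 0], max=3
Drop 2: O rot3 at col 0 lands with bottom-row=3; cleared 0 line(s) (total 0); column heights now [5 5 3 0 0 0], max=5
Drop 3: O rot2 at col 2 lands with bottom-row=3; cleared 0 line(s) (total 0); column heights now [5 5 5 5 0 0], max=5
Drop 4: J rot1 at col 0 lands with bottom-row=5; cleared 0 line(s) (total 0); column heights now [8 8 5 5 0 0], max=8
Drop 5: Z rot0 at col 3 lands with bottom-row=4; cleared 1 line(s) (total 1); column heights now [7 7 4 5 5 0], max=7
Drop 6: S rot0 at col 1 lands with bottom-row=7; cleared 0 line(s) (total 1); column heights now [7 8 9 9 5 0], max=9
Drop 7: T rot1 at col 3 lands with bottom-row=9; cleared 0 line(s) (total 1); column heights now [7 8 9 12 11 0], max=12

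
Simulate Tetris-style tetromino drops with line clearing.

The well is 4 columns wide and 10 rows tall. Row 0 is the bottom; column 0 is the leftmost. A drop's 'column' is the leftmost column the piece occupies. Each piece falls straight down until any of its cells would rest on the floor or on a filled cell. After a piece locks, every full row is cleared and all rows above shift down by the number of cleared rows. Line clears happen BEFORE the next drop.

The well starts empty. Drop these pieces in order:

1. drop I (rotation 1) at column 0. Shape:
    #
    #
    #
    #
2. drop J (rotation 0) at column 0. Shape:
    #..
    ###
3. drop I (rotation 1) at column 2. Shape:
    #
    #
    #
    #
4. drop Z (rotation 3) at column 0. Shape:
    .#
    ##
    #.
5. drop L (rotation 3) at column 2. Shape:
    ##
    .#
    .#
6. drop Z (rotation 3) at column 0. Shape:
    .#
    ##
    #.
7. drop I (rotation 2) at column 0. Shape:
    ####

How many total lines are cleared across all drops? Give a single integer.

Drop 1: I rot1 at col 0 lands with bottom-row=0; cleared 0 line(s) (total 0); column heights now [4 0 0 0], max=4
Drop 2: J rot0 at col 0 lands with bottom-row=4; cleared 0 line(s) (total 0); column heights now [6 5 5 0], max=6
Drop 3: I rot1 at col 2 lands with bottom-row=5; cleared 0 line(s) (total 0); column heights now [6 5 9 0], max=9
Drop 4: Z rot3 at col 0 lands with bottom-row=6; cleared 0 line(s) (total 0); column heights now [8 9 9 0], max=9
Drop 5: L rot3 at col 2 lands with bottom-row=7; cleared 1 line(s) (total 1); column heights now [7 8 9 9], max=9
Drop 6: Z rot3 at col 0 lands with bottom-row=7; cleared 2 line(s) (total 3); column heights now [7 8 7 0], max=8
Drop 7: I rot2 at col 0 lands with bottom-row=8; cleared 1 line(s) (total 4); column heights now [7 8 7 0], max=8

Answer: 4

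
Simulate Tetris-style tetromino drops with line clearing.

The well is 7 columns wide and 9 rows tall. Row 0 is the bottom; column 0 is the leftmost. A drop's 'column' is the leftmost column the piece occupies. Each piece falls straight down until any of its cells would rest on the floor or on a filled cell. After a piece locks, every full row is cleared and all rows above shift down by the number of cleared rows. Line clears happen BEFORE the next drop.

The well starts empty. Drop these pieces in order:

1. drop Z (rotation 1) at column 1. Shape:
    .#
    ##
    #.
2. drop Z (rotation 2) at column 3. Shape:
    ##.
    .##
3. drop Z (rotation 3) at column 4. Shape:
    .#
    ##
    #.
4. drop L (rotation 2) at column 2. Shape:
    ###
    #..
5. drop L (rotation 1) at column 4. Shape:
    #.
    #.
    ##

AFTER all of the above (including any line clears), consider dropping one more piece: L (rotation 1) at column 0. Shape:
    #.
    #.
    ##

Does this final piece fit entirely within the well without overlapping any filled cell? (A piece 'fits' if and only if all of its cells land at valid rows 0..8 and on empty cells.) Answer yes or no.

Drop 1: Z rot1 at col 1 lands with bottom-row=0; cleared 0 line(s) (total 0); column heights now [0 2 3 0 0 0 0], max=3
Drop 2: Z rot2 at col 3 lands with bottom-row=0; cleared 0 line(s) (total 0); column heights now [0 2 3 2 2 1 0], max=3
Drop 3: Z rot3 at col 4 lands with bottom-row=2; cleared 0 line(s) (total 0); column heights now [0 2 3 2 4 5 0], max=5
Drop 4: L rot2 at col 2 lands with bottom-row=3; cleared 0 line(s) (total 0); column heights now [0 2 5 5 5 5 0], max=5
Drop 5: L rot1 at col 4 lands with bottom-row=5; cleared 0 line(s) (total 0); column heights now [0 2 5 5 8 6 0], max=8
Test piece L rot1 at col 0 (width 2): heights before test = [0 2 5 5 8 6 0]; fits = True

Answer: yes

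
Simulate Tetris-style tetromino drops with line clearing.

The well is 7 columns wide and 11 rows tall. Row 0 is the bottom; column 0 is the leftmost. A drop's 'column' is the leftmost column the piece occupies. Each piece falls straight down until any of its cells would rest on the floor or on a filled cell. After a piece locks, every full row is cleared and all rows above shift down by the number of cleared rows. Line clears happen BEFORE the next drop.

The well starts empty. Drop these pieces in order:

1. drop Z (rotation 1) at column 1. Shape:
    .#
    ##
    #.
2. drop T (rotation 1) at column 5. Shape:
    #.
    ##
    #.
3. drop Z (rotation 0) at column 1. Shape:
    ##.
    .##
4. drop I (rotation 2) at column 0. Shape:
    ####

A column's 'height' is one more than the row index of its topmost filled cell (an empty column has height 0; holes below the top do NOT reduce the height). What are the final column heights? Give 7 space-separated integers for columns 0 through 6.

Answer: 6 6 6 6 0 3 2

Derivation:
Drop 1: Z rot1 at col 1 lands with bottom-row=0; cleared 0 line(s) (total 0); column heights now [0 2 3 0 0 0 0], max=3
Drop 2: T rot1 at col 5 lands with bottom-row=0; cleared 0 line(s) (total 0); column heights now [0 2 3 0 0 3 2], max=3
Drop 3: Z rot0 at col 1 lands with bottom-row=3; cleared 0 line(s) (total 0); column heights now [0 5 5 4 0 3 2], max=5
Drop 4: I rot2 at col 0 lands with bottom-row=5; cleared 0 line(s) (total 0); column heights now [6 6 6 6 0 3 2], max=6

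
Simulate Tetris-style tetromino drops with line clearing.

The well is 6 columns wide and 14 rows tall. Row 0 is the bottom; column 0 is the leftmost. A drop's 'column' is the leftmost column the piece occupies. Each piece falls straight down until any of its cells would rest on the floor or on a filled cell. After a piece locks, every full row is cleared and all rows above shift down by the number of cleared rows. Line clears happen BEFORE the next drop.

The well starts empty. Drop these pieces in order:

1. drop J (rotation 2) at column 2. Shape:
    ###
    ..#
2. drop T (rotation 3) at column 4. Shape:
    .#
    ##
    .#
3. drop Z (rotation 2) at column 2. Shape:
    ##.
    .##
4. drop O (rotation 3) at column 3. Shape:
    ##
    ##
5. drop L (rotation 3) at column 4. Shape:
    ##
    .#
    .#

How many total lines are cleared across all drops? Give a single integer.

Answer: 0

Derivation:
Drop 1: J rot2 at col 2 lands with bottom-row=0; cleared 0 line(s) (total 0); column heights now [0 0 2 2 2 0], max=2
Drop 2: T rot3 at col 4 lands with bottom-row=1; cleared 0 line(s) (total 0); column heights now [0 0 2 2 3 4], max=4
Drop 3: Z rot2 at col 2 lands with bottom-row=3; cleared 0 line(s) (total 0); column heights now [0 0 5 5 4 4], max=5
Drop 4: O rot3 at col 3 lands with bottom-row=5; cleared 0 line(s) (total 0); column heights now [0 0 5 7 7 4], max=7
Drop 5: L rot3 at col 4 lands with bottom-row=5; cleared 0 line(s) (total 0); column heights now [0 0 5 7 8 8], max=8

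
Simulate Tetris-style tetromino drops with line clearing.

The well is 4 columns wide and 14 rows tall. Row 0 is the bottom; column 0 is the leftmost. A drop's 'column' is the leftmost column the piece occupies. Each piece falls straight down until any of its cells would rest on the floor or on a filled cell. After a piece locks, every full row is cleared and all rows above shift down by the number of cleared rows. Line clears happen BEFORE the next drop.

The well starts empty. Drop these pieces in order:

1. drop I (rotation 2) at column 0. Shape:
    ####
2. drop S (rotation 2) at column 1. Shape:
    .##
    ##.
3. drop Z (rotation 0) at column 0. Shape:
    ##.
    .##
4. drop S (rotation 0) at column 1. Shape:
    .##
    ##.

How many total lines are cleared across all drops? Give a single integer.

Answer: 1

Derivation:
Drop 1: I rot2 at col 0 lands with bottom-row=0; cleared 1 line(s) (total 1); column heights now [0 0 0 0], max=0
Drop 2: S rot2 at col 1 lands with bottom-row=0; cleared 0 line(s) (total 1); column heights now [0 1 2 2], max=2
Drop 3: Z rot0 at col 0 lands with bottom-row=2; cleared 0 line(s) (total 1); column heights now [4 4 3 2], max=4
Drop 4: S rot0 at col 1 lands with bottom-row=4; cleared 0 line(s) (total 1); column heights now [4 5 6 6], max=6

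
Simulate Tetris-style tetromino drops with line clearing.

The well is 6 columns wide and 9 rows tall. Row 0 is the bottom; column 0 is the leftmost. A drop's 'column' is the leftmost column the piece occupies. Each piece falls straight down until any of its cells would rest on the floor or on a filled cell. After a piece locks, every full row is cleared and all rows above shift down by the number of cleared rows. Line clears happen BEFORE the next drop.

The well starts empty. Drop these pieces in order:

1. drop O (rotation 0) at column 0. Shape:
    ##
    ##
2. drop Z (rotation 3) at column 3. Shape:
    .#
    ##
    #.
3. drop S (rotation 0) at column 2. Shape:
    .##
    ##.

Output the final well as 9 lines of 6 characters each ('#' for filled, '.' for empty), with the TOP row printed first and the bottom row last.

Drop 1: O rot0 at col 0 lands with bottom-row=0; cleared 0 line(s) (total 0); column heights now [2 2 0 0 0 0], max=2
Drop 2: Z rot3 at col 3 lands with bottom-row=0; cleared 0 line(s) (total 0); column heights now [2 2 0 2 3 0], max=3
Drop 3: S rot0 at col 2 lands with bottom-row=2; cleared 0 line(s) (total 0); column heights now [2 2 3 4 4 0], max=4

Answer: ......
......
......
......
......
...##.
..###.
##.##.
##.#..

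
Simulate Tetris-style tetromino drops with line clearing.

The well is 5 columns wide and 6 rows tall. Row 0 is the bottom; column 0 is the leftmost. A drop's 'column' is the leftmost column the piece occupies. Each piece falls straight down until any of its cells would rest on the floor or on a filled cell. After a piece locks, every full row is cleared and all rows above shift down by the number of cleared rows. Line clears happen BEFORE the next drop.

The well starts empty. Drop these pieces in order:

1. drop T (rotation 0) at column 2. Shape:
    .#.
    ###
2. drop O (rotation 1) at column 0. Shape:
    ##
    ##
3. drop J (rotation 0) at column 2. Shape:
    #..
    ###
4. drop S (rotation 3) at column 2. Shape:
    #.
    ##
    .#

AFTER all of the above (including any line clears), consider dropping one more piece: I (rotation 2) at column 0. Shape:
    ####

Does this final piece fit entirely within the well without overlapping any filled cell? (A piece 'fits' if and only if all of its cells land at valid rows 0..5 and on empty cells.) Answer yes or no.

Answer: yes

Derivation:
Drop 1: T rot0 at col 2 lands with bottom-row=0; cleared 0 line(s) (total 0); column heights now [0 0 1 2 1], max=2
Drop 2: O rot1 at col 0 lands with bottom-row=0; cleared 1 line(s) (total 1); column heights now [1 1 0 1 0], max=1
Drop 3: J rot0 at col 2 lands with bottom-row=1; cleared 0 line(s) (total 1); column heights now [1 1 3 2 2], max=3
Drop 4: S rot3 at col 2 lands with bottom-row=2; cleared 0 line(s) (total 1); column heights now [1 1 5 4 2], max=5
Test piece I rot2 at col 0 (width 4): heights before test = [1 1 5 4 2]; fits = True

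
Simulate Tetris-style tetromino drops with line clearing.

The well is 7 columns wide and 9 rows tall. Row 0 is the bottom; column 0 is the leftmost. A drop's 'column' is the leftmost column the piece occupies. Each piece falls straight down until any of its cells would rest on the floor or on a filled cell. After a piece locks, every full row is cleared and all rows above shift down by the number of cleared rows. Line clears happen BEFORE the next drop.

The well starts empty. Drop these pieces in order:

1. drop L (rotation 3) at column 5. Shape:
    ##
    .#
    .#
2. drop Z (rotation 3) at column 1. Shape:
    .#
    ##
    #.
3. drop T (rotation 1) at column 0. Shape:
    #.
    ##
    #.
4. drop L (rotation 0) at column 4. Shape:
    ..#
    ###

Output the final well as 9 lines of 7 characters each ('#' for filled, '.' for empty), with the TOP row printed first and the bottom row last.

Answer: .......
.......
.......
.......
......#
#...###
###..##
###...#
.#....#

Derivation:
Drop 1: L rot3 at col 5 lands with bottom-row=0; cleared 0 line(s) (total 0); column heights now [0 0 0 0 0 3 3], max=3
Drop 2: Z rot3 at col 1 lands with bottom-row=0; cleared 0 line(s) (total 0); column heights now [0 2 3 0 0 3 3], max=3
Drop 3: T rot1 at col 0 lands with bottom-row=1; cleared 0 line(s) (total 0); column heights now [4 3 3 0 0 3 3], max=4
Drop 4: L rot0 at col 4 lands with bottom-row=3; cleared 0 line(s) (total 0); column heights now [4 3 3 0 4 4 5], max=5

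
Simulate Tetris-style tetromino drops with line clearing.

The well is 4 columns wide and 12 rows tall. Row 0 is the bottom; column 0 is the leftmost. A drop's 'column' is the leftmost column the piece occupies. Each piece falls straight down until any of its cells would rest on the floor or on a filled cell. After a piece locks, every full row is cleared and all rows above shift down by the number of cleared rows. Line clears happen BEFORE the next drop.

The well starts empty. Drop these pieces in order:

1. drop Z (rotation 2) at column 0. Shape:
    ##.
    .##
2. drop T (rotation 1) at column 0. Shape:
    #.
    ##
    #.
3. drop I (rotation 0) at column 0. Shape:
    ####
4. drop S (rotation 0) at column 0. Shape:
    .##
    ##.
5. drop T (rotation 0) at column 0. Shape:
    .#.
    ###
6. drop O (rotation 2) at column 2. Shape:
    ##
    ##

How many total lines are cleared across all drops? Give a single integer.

Drop 1: Z rot2 at col 0 lands with bottom-row=0; cleared 0 line(s) (total 0); column heights now [2 2 1 0], max=2
Drop 2: T rot1 at col 0 lands with bottom-row=2; cleared 0 line(s) (total 0); column heights now [5 4 1 0], max=5
Drop 3: I rot0 at col 0 lands with bottom-row=5; cleared 1 line(s) (total 1); column heights now [5 4 1 0], max=5
Drop 4: S rot0 at col 0 lands with bottom-row=5; cleared 0 line(s) (total 1); column heights now [6 7 7 0], max=7
Drop 5: T rot0 at col 0 lands with bottom-row=7; cleared 0 line(s) (total 1); column heights now [8 9 8 0], max=9
Drop 6: O rot2 at col 2 lands with bottom-row=8; cleared 0 line(s) (total 1); column heights now [8 9 10 10], max=10

Answer: 1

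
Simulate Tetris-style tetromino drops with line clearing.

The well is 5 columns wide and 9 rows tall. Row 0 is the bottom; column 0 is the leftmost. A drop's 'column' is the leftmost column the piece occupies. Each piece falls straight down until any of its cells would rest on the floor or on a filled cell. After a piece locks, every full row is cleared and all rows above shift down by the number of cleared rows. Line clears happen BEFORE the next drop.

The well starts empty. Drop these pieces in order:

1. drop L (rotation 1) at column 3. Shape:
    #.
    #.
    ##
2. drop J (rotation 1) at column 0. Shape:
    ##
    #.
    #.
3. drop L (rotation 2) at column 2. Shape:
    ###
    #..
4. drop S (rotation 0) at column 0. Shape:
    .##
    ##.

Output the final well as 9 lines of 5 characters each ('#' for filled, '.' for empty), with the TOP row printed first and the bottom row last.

Drop 1: L rot1 at col 3 lands with bottom-row=0; cleared 0 line(s) (total 0); column heights now [0 0 0 3 1], max=3
Drop 2: J rot1 at col 0 lands with bottom-row=0; cleared 0 line(s) (total 0); column heights now [3 3 0 3 1], max=3
Drop 3: L rot2 at col 2 lands with bottom-row=2; cleared 0 line(s) (total 0); column heights now [3 3 4 4 4], max=4
Drop 4: S rot0 at col 0 lands with bottom-row=3; cleared 1 line(s) (total 1); column heights now [3 4 4 3 1], max=4

Answer: .....
.....
.....
.....
.....
.##..
####.
#..#.
#..##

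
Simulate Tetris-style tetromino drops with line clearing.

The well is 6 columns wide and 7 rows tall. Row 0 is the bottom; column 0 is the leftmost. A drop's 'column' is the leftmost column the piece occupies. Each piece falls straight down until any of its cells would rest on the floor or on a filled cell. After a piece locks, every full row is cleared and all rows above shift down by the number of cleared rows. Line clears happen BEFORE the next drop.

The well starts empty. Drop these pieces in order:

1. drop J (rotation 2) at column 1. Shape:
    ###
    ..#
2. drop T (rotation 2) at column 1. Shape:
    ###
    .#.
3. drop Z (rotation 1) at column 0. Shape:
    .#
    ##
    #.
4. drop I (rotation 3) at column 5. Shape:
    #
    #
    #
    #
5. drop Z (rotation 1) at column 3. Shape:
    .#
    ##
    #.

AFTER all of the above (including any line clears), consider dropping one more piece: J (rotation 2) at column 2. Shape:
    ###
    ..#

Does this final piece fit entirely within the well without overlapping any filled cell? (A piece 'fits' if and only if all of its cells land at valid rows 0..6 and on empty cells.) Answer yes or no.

Drop 1: J rot2 at col 1 lands with bottom-row=0; cleared 0 line(s) (total 0); column heights now [0 2 2 2 0 0], max=2
Drop 2: T rot2 at col 1 lands with bottom-row=2; cleared 0 line(s) (total 0); column heights now [0 4 4 4 0 0], max=4
Drop 3: Z rot1 at col 0 lands with bottom-row=3; cleared 0 line(s) (total 0); column heights now [5 6 4 4 0 0], max=6
Drop 4: I rot3 at col 5 lands with bottom-row=0; cleared 0 line(s) (total 0); column heights now [5 6 4 4 0 4], max=6
Drop 5: Z rot1 at col 3 lands with bottom-row=4; cleared 0 line(s) (total 0); column heights now [5 6 4 6 7 4], max=7
Test piece J rot2 at col 2 (width 3): heights before test = [5 6 4 6 7 4]; fits = False

Answer: no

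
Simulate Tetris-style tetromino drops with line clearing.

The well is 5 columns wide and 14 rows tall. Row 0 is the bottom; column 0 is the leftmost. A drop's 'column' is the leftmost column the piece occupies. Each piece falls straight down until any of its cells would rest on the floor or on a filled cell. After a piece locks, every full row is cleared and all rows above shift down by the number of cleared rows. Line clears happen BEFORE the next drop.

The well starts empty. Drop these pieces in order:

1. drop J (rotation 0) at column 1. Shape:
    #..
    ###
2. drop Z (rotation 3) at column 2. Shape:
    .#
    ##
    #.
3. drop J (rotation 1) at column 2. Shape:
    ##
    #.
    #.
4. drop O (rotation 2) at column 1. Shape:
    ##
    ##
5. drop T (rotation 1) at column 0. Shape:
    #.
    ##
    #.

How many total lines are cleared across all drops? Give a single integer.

Answer: 0

Derivation:
Drop 1: J rot0 at col 1 lands with bottom-row=0; cleared 0 line(s) (total 0); column heights now [0 2 1 1 0], max=2
Drop 2: Z rot3 at col 2 lands with bottom-row=1; cleared 0 line(s) (total 0); column heights now [0 2 3 4 0], max=4
Drop 3: J rot1 at col 2 lands with bottom-row=3; cleared 0 line(s) (total 0); column heights now [0 2 6 6 0], max=6
Drop 4: O rot2 at col 1 lands with bottom-row=6; cleared 0 line(s) (total 0); column heights now [0 8 8 6 0], max=8
Drop 5: T rot1 at col 0 lands with bottom-row=7; cleared 0 line(s) (total 0); column heights now [10 9 8 6 0], max=10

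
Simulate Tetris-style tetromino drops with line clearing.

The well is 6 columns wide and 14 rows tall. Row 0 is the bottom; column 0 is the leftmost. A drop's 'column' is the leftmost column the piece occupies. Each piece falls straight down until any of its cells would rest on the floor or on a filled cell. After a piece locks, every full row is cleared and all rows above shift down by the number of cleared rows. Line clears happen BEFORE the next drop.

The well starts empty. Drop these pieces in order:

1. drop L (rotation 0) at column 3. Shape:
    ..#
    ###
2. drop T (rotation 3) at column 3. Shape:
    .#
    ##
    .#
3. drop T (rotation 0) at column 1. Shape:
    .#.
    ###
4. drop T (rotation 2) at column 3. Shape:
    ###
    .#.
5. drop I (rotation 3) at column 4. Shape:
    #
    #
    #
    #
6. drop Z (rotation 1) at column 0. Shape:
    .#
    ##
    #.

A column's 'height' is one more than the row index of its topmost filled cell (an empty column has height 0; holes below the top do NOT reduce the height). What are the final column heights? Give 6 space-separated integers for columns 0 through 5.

Drop 1: L rot0 at col 3 lands with bottom-row=0; cleared 0 line(s) (total 0); column heights now [0 0 0 1 1 2], max=2
Drop 2: T rot3 at col 3 lands with bottom-row=1; cleared 0 line(s) (total 0); column heights now [0 0 0 3 4 2], max=4
Drop 3: T rot0 at col 1 lands with bottom-row=3; cleared 0 line(s) (total 0); column heights now [0 4 5 4 4 2], max=5
Drop 4: T rot2 at col 3 lands with bottom-row=4; cleared 0 line(s) (total 0); column heights now [0 4 5 6 6 6], max=6
Drop 5: I rot3 at col 4 lands with bottom-row=6; cleared 0 line(s) (total 0); column heights now [0 4 5 6 10 6], max=10
Drop 6: Z rot1 at col 0 lands with bottom-row=3; cleared 0 line(s) (total 0); column heights now [5 6 5 6 10 6], max=10

Answer: 5 6 5 6 10 6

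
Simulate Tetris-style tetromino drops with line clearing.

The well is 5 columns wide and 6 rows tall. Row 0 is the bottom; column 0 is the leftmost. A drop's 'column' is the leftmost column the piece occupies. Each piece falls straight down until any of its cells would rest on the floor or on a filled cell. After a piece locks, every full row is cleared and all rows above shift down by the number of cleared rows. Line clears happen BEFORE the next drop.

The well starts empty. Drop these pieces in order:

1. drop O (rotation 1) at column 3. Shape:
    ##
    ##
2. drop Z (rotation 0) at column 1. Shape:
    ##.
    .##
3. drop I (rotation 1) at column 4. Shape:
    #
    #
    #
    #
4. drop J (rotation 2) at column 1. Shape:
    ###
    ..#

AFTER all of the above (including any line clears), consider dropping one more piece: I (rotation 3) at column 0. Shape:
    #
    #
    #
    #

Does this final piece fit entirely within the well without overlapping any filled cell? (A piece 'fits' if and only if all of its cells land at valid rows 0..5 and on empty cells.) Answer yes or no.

Drop 1: O rot1 at col 3 lands with bottom-row=0; cleared 0 line(s) (total 0); column heights now [0 0 0 2 2], max=2
Drop 2: Z rot0 at col 1 lands with bottom-row=2; cleared 0 line(s) (total 0); column heights now [0 4 4 3 2], max=4
Drop 3: I rot1 at col 4 lands with bottom-row=2; cleared 0 line(s) (total 0); column heights now [0 4 4 3 6], max=6
Drop 4: J rot2 at col 1 lands with bottom-row=3; cleared 0 line(s) (total 0); column heights now [0 5 5 5 6], max=6
Test piece I rot3 at col 0 (width 1): heights before test = [0 5 5 5 6]; fits = True

Answer: yes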